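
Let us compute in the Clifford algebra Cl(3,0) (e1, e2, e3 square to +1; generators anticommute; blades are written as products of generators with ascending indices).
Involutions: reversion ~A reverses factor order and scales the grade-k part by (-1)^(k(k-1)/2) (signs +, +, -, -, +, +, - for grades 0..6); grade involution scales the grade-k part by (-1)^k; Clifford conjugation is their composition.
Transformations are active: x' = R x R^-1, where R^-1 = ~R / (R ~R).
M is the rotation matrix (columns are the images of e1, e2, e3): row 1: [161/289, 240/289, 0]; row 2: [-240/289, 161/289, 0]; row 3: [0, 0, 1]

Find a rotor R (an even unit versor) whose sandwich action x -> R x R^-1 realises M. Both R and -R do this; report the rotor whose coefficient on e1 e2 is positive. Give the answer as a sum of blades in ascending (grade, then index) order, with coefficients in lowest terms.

Method: write R = a + b12*e1 e2 + b13*e1 e3 + b23*e2 e3 with a^2 + b12^2 + b13^2 + b23^2 = 1 (so R^-1 = ~R). Expanding the columns R e_j ~R gives tr M = 4a^2 - 1 and, from the antisymmetric part, M21 - M12 = -4a*b12, M13 - M31 = 4a*b13, M32 - M23 = -4a*b23.
Here tr M = 611/289, so a^2 = (1 + tr M)/4 = 225/289 and a = ±15/17. Taking a = 15/17: M21 - M12 = -480/289, M13 - M31 = 0, M32 - M23 = 0, giving b12 = 8/17, b13 = 0, b23 = 0, i.e. R = 15/17 + 8/17*e1 e2.
Its e1 e2 coefficient is already positive.
Answer: 15/17 + 8/17*e1 e2. Key observation: the double cover Spin(3) -> SO(3) sends R and -R to the same matrix (trace 611/289 here), so the stated sign of the e1 e2 coefficient is what selects one sheet.


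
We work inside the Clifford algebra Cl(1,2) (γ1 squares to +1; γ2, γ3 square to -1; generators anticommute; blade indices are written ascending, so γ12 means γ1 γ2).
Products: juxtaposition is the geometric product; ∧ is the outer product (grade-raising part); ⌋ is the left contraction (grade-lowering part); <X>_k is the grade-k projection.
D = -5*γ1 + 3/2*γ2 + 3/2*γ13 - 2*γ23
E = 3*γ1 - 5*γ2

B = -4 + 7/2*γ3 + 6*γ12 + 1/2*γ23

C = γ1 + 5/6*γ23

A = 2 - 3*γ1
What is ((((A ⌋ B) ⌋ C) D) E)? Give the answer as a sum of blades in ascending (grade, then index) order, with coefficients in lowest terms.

step 1: -8 - 18*γ2 + 7*γ3 + 12*γ12 + γ23
step 2: -5/6 - 8*γ1 + 35/6*γ2 + 15*γ3 - 20/3*γ23
step 3: 215/12 + 80/3*γ1 - 125/4*γ2 - 31/3*γ3 + 163/6*γ12 + 295/4*γ13 - 125/6*γ23 + 487/12*γ123
step 4: -305/4 + 2275/12*γ1 - 2053/12*γ2 - 1405/12*γ3 - 475/12*γ12 - 2063/12*γ13 + 841/12*γ23 + 1225/4*γ123
Answer: -305/4 + 2275/12*γ1 - 2053/12*γ2 - 1405/12*γ3 - 475/12*γ12 - 2063/12*γ13 + 841/12*γ23 + 1225/4*γ123


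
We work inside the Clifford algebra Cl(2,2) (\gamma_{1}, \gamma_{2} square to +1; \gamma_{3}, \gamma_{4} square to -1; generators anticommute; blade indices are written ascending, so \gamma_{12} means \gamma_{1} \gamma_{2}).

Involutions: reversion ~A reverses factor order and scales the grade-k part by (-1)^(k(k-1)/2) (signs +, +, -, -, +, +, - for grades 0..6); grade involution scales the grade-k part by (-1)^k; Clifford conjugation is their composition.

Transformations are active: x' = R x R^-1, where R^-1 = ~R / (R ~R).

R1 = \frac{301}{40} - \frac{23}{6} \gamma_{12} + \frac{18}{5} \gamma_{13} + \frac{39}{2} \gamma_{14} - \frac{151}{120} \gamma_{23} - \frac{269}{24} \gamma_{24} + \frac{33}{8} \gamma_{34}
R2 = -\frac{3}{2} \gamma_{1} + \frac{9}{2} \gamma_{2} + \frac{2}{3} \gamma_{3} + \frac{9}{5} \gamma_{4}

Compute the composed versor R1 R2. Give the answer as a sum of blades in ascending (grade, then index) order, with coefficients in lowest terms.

Distribute over the terms of R2 (each basis-blade product reordered to ascending indices, repeated generators contracted through their squares):
R1 (-\frac{3}{2} \gamma_{1}) = -\frac{903}{80} \gamma_{1} - \frac{23}{4} \gamma_{2} + \frac{27}{5} \gamma_{3} + \frac{117}{4} \gamma_{4} + \frac{151}{80} \gamma_{123} + \frac{269}{16} \gamma_{124} - \frac{99}{16} \gamma_{134}
R1 (\frac{9}{2} \gamma_{2}) = -\frac{69}{4} \gamma_{1} + \frac{2709}{80} \gamma_{2} + \frac{453}{80} \gamma_{3} + \frac{807}{16} \gamma_{4} - \frac{81}{5} \gamma_{123} - \frac{351}{4} \gamma_{124} + \frac{297}{16} \gamma_{234}
R1 (\frac{2}{3} \gamma_{3}) = -\frac{12}{5} \gamma_{1} + \frac{151}{180} \gamma_{2} + \frac{301}{60} \gamma_{3} + \frac{11}{4} \gamma_{4} - \frac{23}{9} \gamma_{123} - 13 \gamma_{134} + \frac{269}{36} \gamma_{234}
R1 (\frac{9}{5} \gamma_{4}) = -\frac{351}{10} \gamma_{1} + \frac{807}{40} \gamma_{2} - \frac{297}{40} \gamma_{3} + \frac{2709}{200} \gamma_{4} - \frac{69}{10} \gamma_{124} + \frac{162}{25} \gamma_{134} - \frac{453}{200} \gamma_{234}
Summing the partial products and collecting blades:
Answer: -\frac{5283}{80} \gamma_{1} + \frac{35371}{720} \gamma_{2} + \frac{2077}{240} \gamma_{3} + \frac{38393}{400} \gamma_{4} - \frac{2429}{144} \gamma_{123} - \frac{6227}{80} \gamma_{124} - \frac{5083}{400} \gamma_{134} + \frac{85571}{3600} \gamma_{234}


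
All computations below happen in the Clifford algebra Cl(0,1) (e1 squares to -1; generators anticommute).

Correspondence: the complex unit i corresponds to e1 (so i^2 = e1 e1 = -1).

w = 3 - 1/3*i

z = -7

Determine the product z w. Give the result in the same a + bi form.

In blades: z = -7, w = 3 - 1/3*e1.
Distribute z over w term by term (generator squares from the signature, products reordered to ascending indices): (-7)*w = -21 + 7/3*e1.
Sum: -21 + 7/3*e1; translating back through the correspondence:
Answer: -21 + 7/3*i


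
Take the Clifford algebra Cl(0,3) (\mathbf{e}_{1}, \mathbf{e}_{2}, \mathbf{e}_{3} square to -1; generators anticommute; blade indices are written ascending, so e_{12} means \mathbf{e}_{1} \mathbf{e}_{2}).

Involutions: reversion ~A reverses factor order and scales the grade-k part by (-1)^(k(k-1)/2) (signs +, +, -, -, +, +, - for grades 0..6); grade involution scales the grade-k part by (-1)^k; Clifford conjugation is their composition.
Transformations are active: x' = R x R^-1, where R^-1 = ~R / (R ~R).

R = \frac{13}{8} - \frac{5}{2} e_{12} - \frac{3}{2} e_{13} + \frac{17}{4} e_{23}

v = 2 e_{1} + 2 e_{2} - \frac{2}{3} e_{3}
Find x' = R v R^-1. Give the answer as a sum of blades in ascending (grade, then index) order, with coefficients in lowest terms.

~R = \frac{13}{8} + \frac{5}{2} e_{12} + \frac{3}{2} e_{13} - \frac{17}{4} e_{23}, and R ~R = \frac{1869}{64}, so R^-1 = ~R / (\frac{1869}{64}).
R v = \frac{29}{4} e_{1} + \frac{13}{12} e_{2} + \frac{53}{12} e_{3} + \frac{79}{6} e_{123}
Answer: \frac{2114}{801} e_{1} - \frac{422}{801} e_{2} - \frac{878}{801} e_{3}


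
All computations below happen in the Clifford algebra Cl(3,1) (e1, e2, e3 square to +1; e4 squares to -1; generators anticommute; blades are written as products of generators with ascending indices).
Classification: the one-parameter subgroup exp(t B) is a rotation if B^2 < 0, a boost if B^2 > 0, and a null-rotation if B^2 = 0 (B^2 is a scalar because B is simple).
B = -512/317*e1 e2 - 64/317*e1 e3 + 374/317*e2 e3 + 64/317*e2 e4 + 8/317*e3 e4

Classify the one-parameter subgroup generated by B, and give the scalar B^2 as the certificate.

B^2 term by term: the squares give (-512/317)^2*(e1 e2)^2 + (-64/317)^2*(e1 e3)^2 + (374/317)^2*(e2 e3)^2 + (64/317)^2*(e2 e4)^2 + (8/317)^2*(e3 e4)^2 = 262144/100489*(-1) + 4096/100489*(-1) + 139876/100489*(-1) + 4096/100489*(+1) + 64/100489*(+1) = -4 (each basis 2-blade squares to minus the product of its generators' squares); cross terms between blades sharing an index anticommute and cancel; the commuting (index-disjoint) pairs give grade-4 terms 2*c*c'*(blade product), which cancel blade by blade — e1 e2 e3 e4: -8192/100489 + 8192/100489 = 0 — confirming B is simple. So B^2 = -4.
Answer: rotation, certificate B^2 = -4. Because -4 is invariant under every versor sandwich, the classification follows from its sign alone.


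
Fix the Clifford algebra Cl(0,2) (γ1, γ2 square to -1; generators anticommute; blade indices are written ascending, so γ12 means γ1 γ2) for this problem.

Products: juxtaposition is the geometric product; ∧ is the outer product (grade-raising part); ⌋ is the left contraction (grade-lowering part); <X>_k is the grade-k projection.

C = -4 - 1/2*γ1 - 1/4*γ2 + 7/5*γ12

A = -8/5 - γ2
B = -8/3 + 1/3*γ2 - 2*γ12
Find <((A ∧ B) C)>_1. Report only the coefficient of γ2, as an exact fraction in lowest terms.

step 1: 64/15 + 32/15*γ2 + 16/5*γ12
step 2: -1576/75 + 124/75*γ1 - 56/5*γ2 - 144/25*γ12
step 3: 124/75*γ1 - 56/5*γ2
Answer: -56/5


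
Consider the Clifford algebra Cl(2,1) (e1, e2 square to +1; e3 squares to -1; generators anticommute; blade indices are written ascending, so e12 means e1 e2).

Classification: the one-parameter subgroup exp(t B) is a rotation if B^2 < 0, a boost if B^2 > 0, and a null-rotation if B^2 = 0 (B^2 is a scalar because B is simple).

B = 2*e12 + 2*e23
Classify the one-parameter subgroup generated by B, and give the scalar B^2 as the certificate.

B^2 term by term: the squares give (2)^2*(e12)^2 + (2)^2*(e23)^2 = 4*(-1) + 4*(+1) = 0 (each basis 2-blade squares to minus the product of its generators' squares); cross terms between blades sharing an index anticommute and cancel. So B^2 = 0.
Answer: null-rotation, certificate B^2 = 0. Certificate logic: 0 is a conjugation-invariant scalar, so its sign fixes rotation versus boost versus null-rotation outright.


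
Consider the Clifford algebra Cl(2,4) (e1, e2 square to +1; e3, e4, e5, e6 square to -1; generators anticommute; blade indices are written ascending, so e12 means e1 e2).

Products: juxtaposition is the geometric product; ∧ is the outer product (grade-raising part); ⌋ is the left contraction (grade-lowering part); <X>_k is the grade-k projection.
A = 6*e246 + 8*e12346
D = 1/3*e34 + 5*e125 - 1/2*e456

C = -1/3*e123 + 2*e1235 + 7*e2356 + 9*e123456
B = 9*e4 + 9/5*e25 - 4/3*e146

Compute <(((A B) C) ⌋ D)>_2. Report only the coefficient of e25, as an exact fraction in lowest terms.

step 1: -8*e12 + 32/3*e23 + 54*e26 - 54/5*e456 + 72*e1236 + 72/5*e13456
step 2: -32/9*e1 + 648/5*e2 - 8/3*e3 + 24*e6 + 1576/3*e15 + 394*e35 + 648*e45 + 656/3*e56 + 486/5*e123 - 504/5*e124 - 18*e136 + 378/5*e234 + 144/5*e246 - 486*e1345 - 164*e1356 + 96*e1456 - 24/5*e2456 + 72*e3456 + 108/5*e12346 - 18/5*e123456
step 3: -7880/3*e2 + 992/9*e4 + 324*e6 - 648*e15 - 160/9*e25 + 12*e45
step 4: -648*e15 - 160/9*e25 + 12*e45
Answer: -160/9


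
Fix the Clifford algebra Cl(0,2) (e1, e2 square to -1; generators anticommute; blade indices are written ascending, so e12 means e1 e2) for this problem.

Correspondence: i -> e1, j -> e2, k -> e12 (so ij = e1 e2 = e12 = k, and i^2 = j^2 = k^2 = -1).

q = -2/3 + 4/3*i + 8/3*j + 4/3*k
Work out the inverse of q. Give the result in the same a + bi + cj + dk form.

In blades: q = -2/3 + 4/3*e1 + 8/3*e2 + 4/3*e12.
With qbar = -2/3 - 4/3*e1 - 8/3*e2 - 4/3*e12 (scalar fixed, mapped units negated), q qbar = 100/9 (the sum of squared coefficients), so q^-1 = qbar / (100/9) = -3/50 - 3/25*e1 - 6/25*e2 - 3/25*e12; translating back:
Answer: -3/50 - 3/25*i - 6/25*j - 3/25*k


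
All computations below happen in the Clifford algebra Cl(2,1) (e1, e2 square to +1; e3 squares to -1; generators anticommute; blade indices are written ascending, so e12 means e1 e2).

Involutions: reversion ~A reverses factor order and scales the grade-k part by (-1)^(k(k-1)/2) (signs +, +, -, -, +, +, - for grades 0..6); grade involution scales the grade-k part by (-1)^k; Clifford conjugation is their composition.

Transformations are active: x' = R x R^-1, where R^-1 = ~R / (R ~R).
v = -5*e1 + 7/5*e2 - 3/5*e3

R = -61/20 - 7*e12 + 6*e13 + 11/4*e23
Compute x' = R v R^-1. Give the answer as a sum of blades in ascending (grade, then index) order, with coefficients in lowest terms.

~R = -61/20 + 7*e12 - 6*e13 - 11/4*e23, and R ~R = 737/50, so R^-1 = ~R / (737/50).
R v = 181/20*e1 - 1881/50*e2 + 1399/50*e3 - 359/20*e123
Answer: 5861/737*e1 - 3277/7370*e2 + 44733/7370*e3


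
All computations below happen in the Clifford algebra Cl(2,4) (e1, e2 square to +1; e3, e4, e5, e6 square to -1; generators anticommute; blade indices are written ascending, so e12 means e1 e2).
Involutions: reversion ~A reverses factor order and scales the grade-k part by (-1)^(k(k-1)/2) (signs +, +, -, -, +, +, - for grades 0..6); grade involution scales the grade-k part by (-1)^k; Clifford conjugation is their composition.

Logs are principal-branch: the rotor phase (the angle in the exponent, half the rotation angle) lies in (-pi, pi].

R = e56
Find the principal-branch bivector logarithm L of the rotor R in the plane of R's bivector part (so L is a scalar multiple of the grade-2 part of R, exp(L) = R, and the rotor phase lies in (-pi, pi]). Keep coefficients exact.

The scalar part of R is 0, and that scalar determines the rotor phase on the principal branch; recovering the unit plane as bivector-part over sine of the phase gives L = phase * plane.
Concretely: cos(phase) = 0 gives phase = ±pi/2, and since phase/sin(phase) is even the sign is immaterial: L = (phase/sin(phase)) * <R>_2 = (pi/2) * <R>_2.
Answer: pi/2*e56


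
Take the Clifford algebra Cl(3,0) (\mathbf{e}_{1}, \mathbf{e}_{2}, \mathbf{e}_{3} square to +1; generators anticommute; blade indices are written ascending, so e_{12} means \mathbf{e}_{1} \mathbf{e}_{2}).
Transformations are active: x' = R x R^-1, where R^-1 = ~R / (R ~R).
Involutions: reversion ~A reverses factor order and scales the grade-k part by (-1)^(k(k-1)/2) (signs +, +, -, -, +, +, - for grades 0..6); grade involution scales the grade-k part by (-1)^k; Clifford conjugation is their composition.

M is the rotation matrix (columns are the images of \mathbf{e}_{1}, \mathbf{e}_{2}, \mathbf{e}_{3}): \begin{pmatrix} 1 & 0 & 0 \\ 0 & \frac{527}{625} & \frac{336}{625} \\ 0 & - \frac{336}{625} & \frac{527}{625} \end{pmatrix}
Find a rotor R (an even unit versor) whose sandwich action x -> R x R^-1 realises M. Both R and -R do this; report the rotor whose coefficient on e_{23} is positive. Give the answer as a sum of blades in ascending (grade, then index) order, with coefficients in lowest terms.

Method: write R = a + b12*e_{12} + b13*e_{13} + b23*e_{23} with a^2 + b12^2 + b13^2 + b23^2 = 1 (so R^-1 = ~R). Expanding the columns R e_j ~R gives tr M = 4a^2 - 1 and, from the antisymmetric part, M21 - M12 = -4a*b12, M13 - M31 = 4a*b13, M32 - M23 = -4a*b23.
Here tr M = \frac{1679}{625}, so a^2 = (1 + tr M)/4 = \frac{576}{625} and a = ±\frac{24}{25}. Taking a = \frac{24}{25}: M21 - M12 = 0, M13 - M31 = 0, M32 - M23 = -\frac{672}{625}, giving b12 = 0, b13 = 0, b23 = \frac{7}{25}, i.e. R = \frac{24}{25} + \frac{7}{25} e_{23}.
Its e_{23} coefficient is already positive.
Answer: \frac{24}{25} + \frac{7}{25} e_{23}. Sheet selection: the two-to-one cover makes ±R indistinguishable at the matrix level (trace \frac{1679}{625}), so uniqueness comes from the required sign on e_{23}.


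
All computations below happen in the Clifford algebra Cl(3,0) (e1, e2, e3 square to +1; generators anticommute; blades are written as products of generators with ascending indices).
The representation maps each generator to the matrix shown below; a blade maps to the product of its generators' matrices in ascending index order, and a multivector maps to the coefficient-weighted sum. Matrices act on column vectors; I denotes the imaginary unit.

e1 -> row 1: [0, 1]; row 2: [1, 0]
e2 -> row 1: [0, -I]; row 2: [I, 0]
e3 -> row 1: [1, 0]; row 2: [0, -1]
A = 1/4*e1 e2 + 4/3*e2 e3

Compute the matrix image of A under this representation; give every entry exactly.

Bivector images (products of the table entries): rho(e1 e2) = rho(e1)rho(e2) = row 1: [I, 0]; row 2: [0, -I]; rho(e2 e3) = rho(e2)rho(e3) = row 1: [0, I]; row 2: [I, 0].
M = (1/4)*rho(e1 e2) + (4/3)*rho(e2 e3), summed entrywise:
Answer: row 1: [I/4, 4*I/3]; row 2: [4*I/3, -I/4]


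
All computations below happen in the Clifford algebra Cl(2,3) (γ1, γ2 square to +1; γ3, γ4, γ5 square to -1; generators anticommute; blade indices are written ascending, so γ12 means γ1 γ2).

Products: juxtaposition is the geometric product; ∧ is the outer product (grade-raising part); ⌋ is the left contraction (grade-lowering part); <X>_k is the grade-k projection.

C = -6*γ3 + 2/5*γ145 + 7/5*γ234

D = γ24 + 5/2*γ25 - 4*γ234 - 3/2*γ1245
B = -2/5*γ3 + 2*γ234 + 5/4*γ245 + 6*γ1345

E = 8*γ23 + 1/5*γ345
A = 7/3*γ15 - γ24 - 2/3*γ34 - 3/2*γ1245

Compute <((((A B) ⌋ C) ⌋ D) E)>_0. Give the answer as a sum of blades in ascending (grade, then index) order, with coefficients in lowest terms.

step 1: 15/8*γ1 + 4/3*γ2 + 2*γ3 + 4/15*γ4 - 5/4*γ5 + 4*γ15 - 9*γ23 + 14*γ34 - 35/12*γ124 - 31/15*γ135 - 2/5*γ234 + 5/6*γ235 - 6*γ1235 - 61/15*γ12345
step 2: 314/25 - 98/5*γ2 - 71/5*γ4 + 1/2*γ14 + 8/75*γ15 - 28/75*γ23 + 14/5*γ24 + 28/15*γ34 + 3/4*γ45
step 3: 14/5 - 101/15*γ2 + 56/5*γ3 - 1358/75*γ4 - 49*γ5 + 9/8*γ12 - 21/5*γ15 - 284/5*γ23 + 62/5*γ24 + 643/20*γ25 + 392/5*γ34 - 213/10*γ125 - 147/5*γ145 - 1256/25*γ234 - 471/25*γ1245
step 4: -2272/5 + 448/5*γ2 - 808/15*γ3 - 10048/25*γ4 - 392/25*γ5 + 372/25*γ13 + 112/5*γ23 + 3136/5*γ24 + 1256/125*γ25 + 109*γ34 + 95092/375*γ35 - 56/25*γ45 + 471/125*γ123 + 21/25*γ134 - 852/5*γ135 - 9077/60*γ234 - 9738/25*γ235 + 284/25*γ245 + 14/25*γ345 + 213/50*γ1234 - 168/5*γ1235 - 3768/25*γ1345 - 101/75*γ2345 - 9399/40*γ12345
step 5: -2272/5
Answer: -2272/5


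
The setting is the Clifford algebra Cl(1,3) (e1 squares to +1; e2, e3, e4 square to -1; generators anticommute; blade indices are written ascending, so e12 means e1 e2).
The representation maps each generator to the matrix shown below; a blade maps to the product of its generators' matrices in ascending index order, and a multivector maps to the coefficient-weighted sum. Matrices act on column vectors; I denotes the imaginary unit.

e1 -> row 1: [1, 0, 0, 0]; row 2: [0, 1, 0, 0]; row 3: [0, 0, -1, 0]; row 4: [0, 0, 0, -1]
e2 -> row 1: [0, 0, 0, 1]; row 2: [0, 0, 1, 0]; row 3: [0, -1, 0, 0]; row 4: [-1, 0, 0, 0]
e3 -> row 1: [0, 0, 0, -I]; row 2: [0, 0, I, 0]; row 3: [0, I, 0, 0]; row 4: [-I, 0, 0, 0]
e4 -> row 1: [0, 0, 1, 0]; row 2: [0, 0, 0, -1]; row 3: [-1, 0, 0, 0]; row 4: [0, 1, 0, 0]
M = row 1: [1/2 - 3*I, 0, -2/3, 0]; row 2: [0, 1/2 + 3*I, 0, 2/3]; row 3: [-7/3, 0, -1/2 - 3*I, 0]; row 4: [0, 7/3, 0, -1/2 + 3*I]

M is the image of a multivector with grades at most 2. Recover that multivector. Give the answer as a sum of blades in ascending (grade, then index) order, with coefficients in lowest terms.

Method: the blade images are trace-orthogonal — tr(rho(e_A) rho(e_B)^-1) = 4 if A = B and 0 otherwise — and rho(e_A)^-1 = (e_A)^2 * rho(e_A) with (e_A)^2 = +1 or -1, so the coefficient of e_A in the preimage is (e_A)^2 * tr(M rho(e_A))/4.
Nonzero projections over blades of grade <= 2: e1: (e1)^2 = +1, tr(M rho(e1)) = 2, coefficient 1/2; e4: (e4)^2 = -1, tr(M rho(e4)) = -10/3, coefficient 5/6; e14: (e14)^2 = +1, tr(M rho(e14)) = -6, coefficient -3/2; e23: (e23)^2 = -1, tr(M rho(e23)) = -12, coefficient 3. Every other blade of grade <= 2 projects to 0.
Answer: 1/2*e1 + 5/6*e4 - 3/2*e14 + 3*e23


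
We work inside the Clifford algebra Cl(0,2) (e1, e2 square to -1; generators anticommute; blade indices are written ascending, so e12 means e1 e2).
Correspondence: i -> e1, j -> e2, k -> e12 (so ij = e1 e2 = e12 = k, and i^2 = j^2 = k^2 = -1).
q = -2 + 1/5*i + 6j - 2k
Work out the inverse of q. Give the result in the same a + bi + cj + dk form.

In blades: q = -2 + 1/5*e1 + 6*e2 - 2*e12.
With qbar = -2 - 1/5*e1 - 6*e2 + 2*e12 (scalar fixed, mapped units negated), q qbar = 1101/25 (the sum of squared coefficients), so q^-1 = qbar / (1101/25) = -50/1101 - 5/1101*e1 - 50/367*e2 + 50/1101*e12; translating back:
Answer: -50/1101 - 5/1101*i - 50/367*j + 50/1101*k


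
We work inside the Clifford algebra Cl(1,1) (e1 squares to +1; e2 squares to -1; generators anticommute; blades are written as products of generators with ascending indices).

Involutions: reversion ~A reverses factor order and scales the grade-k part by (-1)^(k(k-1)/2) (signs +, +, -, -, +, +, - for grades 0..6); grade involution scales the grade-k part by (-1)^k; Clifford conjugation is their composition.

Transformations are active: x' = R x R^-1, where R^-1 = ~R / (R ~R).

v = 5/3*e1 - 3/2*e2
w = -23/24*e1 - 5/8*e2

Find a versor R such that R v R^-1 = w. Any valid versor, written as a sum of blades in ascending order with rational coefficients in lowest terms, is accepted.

Here q(v) = q(w) = 19/36; the classical choice R = v + w = 17/24*e1 - 17/8*e2 then realises v -> w under the sandwich.
Answer: 17/24*e1 - 17/8*e2


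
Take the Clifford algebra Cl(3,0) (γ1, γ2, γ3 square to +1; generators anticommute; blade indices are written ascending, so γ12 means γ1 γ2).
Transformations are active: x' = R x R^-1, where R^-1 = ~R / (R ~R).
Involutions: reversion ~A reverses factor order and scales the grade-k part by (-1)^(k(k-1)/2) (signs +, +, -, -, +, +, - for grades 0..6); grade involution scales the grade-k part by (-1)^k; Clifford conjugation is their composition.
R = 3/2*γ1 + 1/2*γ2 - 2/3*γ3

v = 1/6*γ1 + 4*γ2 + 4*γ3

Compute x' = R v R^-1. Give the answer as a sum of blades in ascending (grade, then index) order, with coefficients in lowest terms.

~R = 3/2*γ1 + 1/2*γ2 - 2/3*γ3, and R ~R = 53/18, so R^-1 = ~R / (53/18).
R v = -5/12 + 71/12*γ12 + 55/9*γ13 + 14/3*γ23
Answer: -94/159*γ1 - 439/106*γ2 - 202/53*γ3


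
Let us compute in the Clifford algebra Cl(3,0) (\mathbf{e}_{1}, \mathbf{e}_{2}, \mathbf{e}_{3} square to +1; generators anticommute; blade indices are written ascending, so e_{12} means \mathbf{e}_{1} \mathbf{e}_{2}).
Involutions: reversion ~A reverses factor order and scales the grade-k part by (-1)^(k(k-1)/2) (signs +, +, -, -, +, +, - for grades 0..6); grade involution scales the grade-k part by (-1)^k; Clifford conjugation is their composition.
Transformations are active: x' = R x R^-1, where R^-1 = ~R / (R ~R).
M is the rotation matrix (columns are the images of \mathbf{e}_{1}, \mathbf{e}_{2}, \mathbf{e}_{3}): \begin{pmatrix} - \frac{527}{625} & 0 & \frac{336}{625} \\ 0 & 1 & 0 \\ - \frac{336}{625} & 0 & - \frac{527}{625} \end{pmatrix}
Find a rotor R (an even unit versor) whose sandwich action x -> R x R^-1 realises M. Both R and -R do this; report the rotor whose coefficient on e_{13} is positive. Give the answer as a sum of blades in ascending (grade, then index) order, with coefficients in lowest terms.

Method: write R = a + b12*e_{12} + b13*e_{13} + b23*e_{23} with a^2 + b12^2 + b13^2 + b23^2 = 1 (so R^-1 = ~R). Expanding the columns R e_j ~R gives tr M = 4a^2 - 1 and, from the antisymmetric part, M21 - M12 = -4a*b12, M13 - M31 = 4a*b13, M32 - M23 = -4a*b23.
Here tr M = -\frac{429}{625}, so a^2 = (1 + tr M)/4 = \frac{49}{625} and a = ±\frac{7}{25}. Taking a = \frac{7}{25}: M21 - M12 = 0, M13 - M31 = \frac{672}{625}, M32 - M23 = 0, giving b12 = 0, b13 = \frac{24}{25}, b23 = 0, i.e. R = \frac{7}{25} + \frac{24}{25} e_{13}.
Its e_{13} coefficient is already positive.
Answer: \frac{7}{25} + \frac{24}{25} e_{13}. Recall the cover is two-to-one: with M of trace -\frac{429}{625}, both preimages act alike, and the stated e_{13} sign chooses the sheet.


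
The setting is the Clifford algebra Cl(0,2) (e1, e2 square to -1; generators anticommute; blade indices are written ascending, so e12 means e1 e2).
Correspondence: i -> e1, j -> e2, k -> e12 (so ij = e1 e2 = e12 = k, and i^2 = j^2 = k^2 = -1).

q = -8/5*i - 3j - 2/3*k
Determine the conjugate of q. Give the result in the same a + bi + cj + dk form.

In blades: q = -8/5*e1 - 3*e2 - 2/3*e12.
Conjugation here is Clifford conjugation: the scalar is fixed and the grade-1 and grade-2 blades all flip sign, giving 8/5*e1 + 3*e2 + 2/3*e12; translating back:
Answer: 8/5*i + 3j + 2/3*k


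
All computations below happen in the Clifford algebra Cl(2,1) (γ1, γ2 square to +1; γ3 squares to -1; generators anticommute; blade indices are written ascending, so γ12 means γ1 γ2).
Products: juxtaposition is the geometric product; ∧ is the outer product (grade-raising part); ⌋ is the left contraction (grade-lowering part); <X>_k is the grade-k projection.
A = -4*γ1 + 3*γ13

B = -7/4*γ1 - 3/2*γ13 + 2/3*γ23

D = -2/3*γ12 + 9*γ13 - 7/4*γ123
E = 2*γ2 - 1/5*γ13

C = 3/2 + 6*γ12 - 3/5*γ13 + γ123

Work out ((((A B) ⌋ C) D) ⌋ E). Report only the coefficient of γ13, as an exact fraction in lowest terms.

step 1: 5/2 + 45/4*γ3 + 2*γ12 - 8/3*γ123
step 2: -131/12 - 27/4*γ1 - 2*γ3 + 15/4*γ12 - 3/2*γ13 + 5/2*γ123
step 3: -123/8 - 18*γ1 - 165/8*γ2 - 2521/48*γ3 + 34/9*γ12 - 393/4*γ13 - 335/16*γ23 + 327/16*γ123
step 4: -108/5 + 2521/240*γ1 - 123/4*γ2 + 18/5*γ3 + 123/40*γ13
Answer: 123/40


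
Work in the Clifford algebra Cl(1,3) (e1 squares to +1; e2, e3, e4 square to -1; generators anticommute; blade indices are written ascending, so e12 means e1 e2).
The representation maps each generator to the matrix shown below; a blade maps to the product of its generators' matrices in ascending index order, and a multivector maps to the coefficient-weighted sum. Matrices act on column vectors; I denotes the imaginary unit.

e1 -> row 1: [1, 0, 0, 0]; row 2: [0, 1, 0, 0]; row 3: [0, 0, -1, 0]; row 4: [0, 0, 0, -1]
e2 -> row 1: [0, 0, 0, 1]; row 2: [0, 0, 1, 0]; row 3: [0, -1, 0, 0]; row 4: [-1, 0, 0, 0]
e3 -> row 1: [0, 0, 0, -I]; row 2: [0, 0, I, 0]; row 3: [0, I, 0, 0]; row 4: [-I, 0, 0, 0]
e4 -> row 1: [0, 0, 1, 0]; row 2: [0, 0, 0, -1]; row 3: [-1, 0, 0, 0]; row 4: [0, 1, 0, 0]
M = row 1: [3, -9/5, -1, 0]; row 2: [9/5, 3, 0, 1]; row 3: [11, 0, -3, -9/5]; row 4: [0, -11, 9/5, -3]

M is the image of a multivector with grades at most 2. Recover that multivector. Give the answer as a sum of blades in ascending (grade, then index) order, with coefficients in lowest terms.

Method: the blade images are trace-orthogonal — tr(rho(e_A) rho(e_B)^-1) = 4 if A = B and 0 otherwise — and rho(e_A)^-1 = (e_A)^2 * rho(e_A) with (e_A)^2 = +1 or -1, so the coefficient of e_A in the preimage is (e_A)^2 * tr(M rho(e_A))/4.
Nonzero projections over blades of grade <= 2: e1: (e1)^2 = +1, tr(M rho(e1)) = 12, coefficient 3; e4: (e4)^2 = -1, tr(M rho(e4)) = 24, coefficient -6; e14: (e14)^2 = +1, tr(M rho(e14)) = 20, coefficient 5; e24: (e24)^2 = -1, tr(M rho(e24)) = 36/5, coefficient -9/5. Every other blade of grade <= 2 projects to 0.
Answer: 3*e1 - 6*e4 + 5*e14 - 9/5*e24


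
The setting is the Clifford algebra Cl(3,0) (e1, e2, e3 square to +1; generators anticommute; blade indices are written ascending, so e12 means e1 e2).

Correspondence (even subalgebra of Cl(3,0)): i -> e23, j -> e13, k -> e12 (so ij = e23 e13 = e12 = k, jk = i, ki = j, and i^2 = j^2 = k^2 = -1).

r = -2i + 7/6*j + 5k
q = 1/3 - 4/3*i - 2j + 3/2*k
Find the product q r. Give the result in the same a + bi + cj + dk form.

In blades: q = 1/3 + 3/2*e12 - 2*e13 - 4/3*e23, r = 5*e12 + 7/6*e13 - 2*e23.
Distribute q over r term by term (generator squares from the signature, products reordered to ascending indices): (1/3)*r = 5/3*e12 + 7/18*e13 - 2/3*e23; (3/2*e12)*r = -15/2 - 3*e13 - 7/4*e23; (-2*e13)*r = 7/3 - 4*e12 - 10*e23; (-4/3*e23)*r = -8/3 - 14/9*e12 + 20/3*e13.
Sum: -47/6 - 35/9*e12 + 73/18*e13 - 149/12*e23; translating back through the correspondence:
Answer: -47/6 - 149/12*i + 73/18*j - 35/9*k


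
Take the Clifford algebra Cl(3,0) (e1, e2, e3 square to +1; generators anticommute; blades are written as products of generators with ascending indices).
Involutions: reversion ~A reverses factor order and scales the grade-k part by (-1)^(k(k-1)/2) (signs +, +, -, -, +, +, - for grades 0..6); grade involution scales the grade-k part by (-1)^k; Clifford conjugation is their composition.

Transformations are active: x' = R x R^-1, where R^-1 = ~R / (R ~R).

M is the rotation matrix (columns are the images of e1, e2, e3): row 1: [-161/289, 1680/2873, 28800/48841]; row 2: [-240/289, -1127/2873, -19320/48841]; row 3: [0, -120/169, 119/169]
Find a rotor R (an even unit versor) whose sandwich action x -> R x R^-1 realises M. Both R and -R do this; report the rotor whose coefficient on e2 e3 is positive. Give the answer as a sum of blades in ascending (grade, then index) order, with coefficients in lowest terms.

Method: write R = a + b12*e1 e2 + b13*e1 e3 + b23*e2 e3 with a^2 + b12^2 + b13^2 + b23^2 = 1 (so R^-1 = ~R). Expanding the columns R e_j ~R gives tr M = 4a^2 - 1 and, from the antisymmetric part, M21 - M12 = -4a*b12, M13 - M31 = 4a*b13, M32 - M23 = -4a*b23.
Here tr M = -11977/48841, so a^2 = (1 + tr M)/4 = 9216/48841 and a = ±96/221. Taking a = 96/221: M21 - M12 = -69120/48841, M13 - M31 = 28800/48841, M32 - M23 = -15360/48841, giving b12 = 180/221, b13 = 75/221, b23 = 40/221, i.e. R = 96/221 + 180/221*e1 e2 + 75/221*e1 e3 + 40/221*e2 e3.
Its e2 e3 coefficient is already positive.
Answer: 96/221 + 180/221*e1 e2 + 75/221*e1 e3 + 40/221*e2 e3. Uniqueness: Spin(3) -> SO(3) maps R and -R to the same rotation of trace -11977/48841; fixing the sign of the e2 e3 coefficient removes the ambiguity.


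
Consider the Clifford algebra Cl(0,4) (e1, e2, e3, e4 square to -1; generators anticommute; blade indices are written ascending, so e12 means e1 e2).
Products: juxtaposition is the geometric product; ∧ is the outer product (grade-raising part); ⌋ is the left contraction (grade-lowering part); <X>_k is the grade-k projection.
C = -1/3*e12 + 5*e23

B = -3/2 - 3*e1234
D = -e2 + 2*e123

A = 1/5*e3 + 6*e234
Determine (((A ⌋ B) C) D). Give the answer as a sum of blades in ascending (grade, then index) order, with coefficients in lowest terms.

step 1: 18*e1 + 3/5*e124
step 2: 6*e2 + 1/5*e4 + 90*e123 - 3*e134
step 3: 186 - 78*e13 + 31/5*e24 + 13/5*e1234
Answer: 186 - 78*e13 + 31/5*e24 + 13/5*e1234


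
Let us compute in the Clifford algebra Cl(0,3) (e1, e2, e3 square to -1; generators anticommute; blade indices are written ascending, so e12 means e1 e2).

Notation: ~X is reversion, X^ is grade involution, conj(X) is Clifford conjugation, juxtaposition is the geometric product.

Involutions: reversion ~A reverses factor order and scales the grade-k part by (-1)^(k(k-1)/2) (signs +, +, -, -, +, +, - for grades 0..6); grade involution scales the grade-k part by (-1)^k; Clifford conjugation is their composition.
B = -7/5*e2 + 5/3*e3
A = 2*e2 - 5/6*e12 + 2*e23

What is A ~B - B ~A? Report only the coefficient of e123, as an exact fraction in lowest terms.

first term: 14/5 - 7/6*e1 - 10/3*e2 - 14/5*e3 + 10/3*e23 - 25/18*e123
second term: 14/5 - 7/6*e1 - 10/3*e2 - 14/5*e3 - 10/3*e23 + 25/18*e123
Answer: -25/9


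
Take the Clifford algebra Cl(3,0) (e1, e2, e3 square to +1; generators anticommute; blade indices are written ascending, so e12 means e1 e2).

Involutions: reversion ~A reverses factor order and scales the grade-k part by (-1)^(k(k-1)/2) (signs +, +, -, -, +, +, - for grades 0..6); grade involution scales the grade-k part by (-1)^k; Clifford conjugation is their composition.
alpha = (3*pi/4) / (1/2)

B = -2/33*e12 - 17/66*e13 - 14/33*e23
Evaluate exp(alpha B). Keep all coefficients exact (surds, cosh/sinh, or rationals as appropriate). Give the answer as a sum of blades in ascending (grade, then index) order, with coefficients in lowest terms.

B^2 term by term: the squares give (-2/33)^2*(e12)^2 + (-17/66)^2*(e13)^2 + (-14/33)^2*(e23)^2 = 4/1089*(-1) + 289/4356*(-1) + 196/1089*(-1) = -1/4 (each basis 2-blade squares to minus the product of its generators' squares); cross terms between blades sharing an index anticommute and cancel. So B^2 = -1/4.
B^2 = -1/4 — the negative square puts this in the circular regime; l = 1/2, alpha*l = 3*pi/4, so exp(alpha B) = cos(3*pi/4) + (sin(3*pi/4)/(1/2))*B = -sqrt(2)/2 + (sqrt(2))*B.
Answer: -sqrt(2)/2 - 2*sqrt(2)/33*e12 - 17*sqrt(2)/66*e13 - 14*sqrt(2)/33*e23


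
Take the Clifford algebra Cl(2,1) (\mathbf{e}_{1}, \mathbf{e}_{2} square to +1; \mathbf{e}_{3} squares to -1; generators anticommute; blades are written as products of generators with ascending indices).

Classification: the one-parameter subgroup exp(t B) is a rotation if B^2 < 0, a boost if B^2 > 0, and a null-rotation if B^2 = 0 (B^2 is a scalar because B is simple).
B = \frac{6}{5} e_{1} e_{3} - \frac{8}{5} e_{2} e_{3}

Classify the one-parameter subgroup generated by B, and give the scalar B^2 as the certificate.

B^2 term by term: the squares give (\frac{6}{5})^2*(e_{1} e_{3})^2 + (-\frac{8}{5})^2*(e_{2} e_{3})^2 = \frac{36}{25}*(+1) + \frac{64}{25}*(+1) = 4 (each basis 2-blade squares to minus the product of its generators' squares); cross terms between blades sharing an index anticommute and cancel. So B^2 = 4.
Answer: boost, certificate B^2 = 4. Check the certificate: B^2 = 4, and that sign is decisive whatever form B takes.


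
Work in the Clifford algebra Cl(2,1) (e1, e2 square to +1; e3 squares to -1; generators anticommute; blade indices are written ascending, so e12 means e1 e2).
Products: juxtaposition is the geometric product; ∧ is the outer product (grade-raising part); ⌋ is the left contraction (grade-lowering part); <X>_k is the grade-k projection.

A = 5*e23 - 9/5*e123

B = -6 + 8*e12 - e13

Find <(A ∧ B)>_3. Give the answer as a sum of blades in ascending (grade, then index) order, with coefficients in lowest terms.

step 1: -30*e23 + 54/5*e123
step 2: 54/5*e123
Answer: 54/5*e123


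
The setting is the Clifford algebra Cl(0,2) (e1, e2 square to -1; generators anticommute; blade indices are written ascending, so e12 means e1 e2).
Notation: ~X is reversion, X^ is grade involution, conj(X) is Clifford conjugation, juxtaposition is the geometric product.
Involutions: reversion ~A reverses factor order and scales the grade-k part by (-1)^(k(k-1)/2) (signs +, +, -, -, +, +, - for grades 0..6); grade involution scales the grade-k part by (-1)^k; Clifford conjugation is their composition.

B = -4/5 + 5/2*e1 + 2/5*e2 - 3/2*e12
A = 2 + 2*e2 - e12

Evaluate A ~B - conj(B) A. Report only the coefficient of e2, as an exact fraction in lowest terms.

first term: -9/10 + 42/5*e1 - 33/10*e2 - 6/5*e12
second term: 7/10 - 38/5*e1 - 49/10*e2 - 6/5*e12
Answer: 8/5


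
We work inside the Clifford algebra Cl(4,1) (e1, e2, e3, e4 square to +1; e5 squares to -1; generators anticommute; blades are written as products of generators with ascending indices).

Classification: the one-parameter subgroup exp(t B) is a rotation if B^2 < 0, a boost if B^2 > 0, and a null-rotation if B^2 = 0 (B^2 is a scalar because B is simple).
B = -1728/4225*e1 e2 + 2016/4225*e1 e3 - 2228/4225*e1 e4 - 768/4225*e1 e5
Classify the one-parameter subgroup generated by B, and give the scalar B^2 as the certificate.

B^2 term by term: the squares give (-1728/4225)^2*(e1 e2)^2 + (2016/4225)^2*(e1 e3)^2 + (-2228/4225)^2*(e1 e4)^2 + (-768/4225)^2*(e1 e5)^2 = 2985984/17850625*(-1) + 4064256/17850625*(-1) + 4963984/17850625*(-1) + 589824/17850625*(+1) = -16/25 (each basis 2-blade squares to minus the product of its generators' squares); cross terms between blades sharing an index anticommute and cancel. So B^2 = -16/25.
Answer: rotation, certificate B^2 = -16/25. Check the certificate: B^2 = -16/25, and that sign is decisive whatever form B takes.


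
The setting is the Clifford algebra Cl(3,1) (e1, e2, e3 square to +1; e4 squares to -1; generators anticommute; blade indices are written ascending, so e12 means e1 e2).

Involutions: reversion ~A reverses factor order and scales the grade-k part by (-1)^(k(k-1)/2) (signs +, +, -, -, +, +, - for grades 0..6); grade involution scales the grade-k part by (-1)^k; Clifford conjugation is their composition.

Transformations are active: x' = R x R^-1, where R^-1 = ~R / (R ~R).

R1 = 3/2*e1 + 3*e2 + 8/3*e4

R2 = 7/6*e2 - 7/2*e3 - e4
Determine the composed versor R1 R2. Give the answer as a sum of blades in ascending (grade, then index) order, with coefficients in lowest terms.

Distribute over the terms of R1 (each basis-blade product reordered to ascending indices, repeated generators contracted through their squares):
(3/2*e1) R2 = 7/4*e12 - 21/4*e13 - 3/2*e14
(3*e2) R2 = 7/2 - 21/2*e23 - 3*e24
(8/3*e4) R2 = 8/3 - 28/9*e24 + 28/3*e34
Summing the partial products and collecting blades:
Answer: 37/6 + 7/4*e12 - 21/4*e13 - 3/2*e14 - 21/2*e23 - 55/9*e24 + 28/3*e34


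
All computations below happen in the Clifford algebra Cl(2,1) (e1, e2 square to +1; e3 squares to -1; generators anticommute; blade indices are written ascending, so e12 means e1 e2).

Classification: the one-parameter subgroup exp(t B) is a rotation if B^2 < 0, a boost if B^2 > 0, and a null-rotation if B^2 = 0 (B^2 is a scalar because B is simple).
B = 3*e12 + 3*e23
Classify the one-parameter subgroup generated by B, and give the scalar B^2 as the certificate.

B^2 term by term: the squares give (3)^2*(e12)^2 + (3)^2*(e23)^2 = 9*(-1) + 9*(+1) = 0 (each basis 2-blade squares to minus the product of its generators' squares); cross terms between blades sharing an index anticommute and cancel. So B^2 = 0.
Answer: null-rotation, certificate B^2 = 0. Note: conjugating B changes its blade decomposition but never the scalar B^2 = 0, whose sign settles the classification.


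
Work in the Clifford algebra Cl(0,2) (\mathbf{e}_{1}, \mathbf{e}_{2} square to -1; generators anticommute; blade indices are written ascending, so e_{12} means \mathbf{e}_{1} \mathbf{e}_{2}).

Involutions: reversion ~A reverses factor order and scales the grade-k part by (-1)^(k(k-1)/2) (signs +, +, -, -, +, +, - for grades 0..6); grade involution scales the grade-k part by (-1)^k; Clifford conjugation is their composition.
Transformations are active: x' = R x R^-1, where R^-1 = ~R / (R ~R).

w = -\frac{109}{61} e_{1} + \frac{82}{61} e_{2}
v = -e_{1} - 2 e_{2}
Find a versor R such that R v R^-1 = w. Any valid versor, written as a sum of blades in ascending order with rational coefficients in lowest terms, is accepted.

Key observation: q(v) = q(w) = -5 (sandwiches preserve the norm), so R = v + w = -\frac{170}{61} e_{1} - \frac{40}{61} e_{2} works whenever it is invertible — the component of v along it is kept and (v - w)/2 reverses, sending v to w.
Answer: -\frac{170}{61} e_{1} - \frac{40}{61} e_{2}


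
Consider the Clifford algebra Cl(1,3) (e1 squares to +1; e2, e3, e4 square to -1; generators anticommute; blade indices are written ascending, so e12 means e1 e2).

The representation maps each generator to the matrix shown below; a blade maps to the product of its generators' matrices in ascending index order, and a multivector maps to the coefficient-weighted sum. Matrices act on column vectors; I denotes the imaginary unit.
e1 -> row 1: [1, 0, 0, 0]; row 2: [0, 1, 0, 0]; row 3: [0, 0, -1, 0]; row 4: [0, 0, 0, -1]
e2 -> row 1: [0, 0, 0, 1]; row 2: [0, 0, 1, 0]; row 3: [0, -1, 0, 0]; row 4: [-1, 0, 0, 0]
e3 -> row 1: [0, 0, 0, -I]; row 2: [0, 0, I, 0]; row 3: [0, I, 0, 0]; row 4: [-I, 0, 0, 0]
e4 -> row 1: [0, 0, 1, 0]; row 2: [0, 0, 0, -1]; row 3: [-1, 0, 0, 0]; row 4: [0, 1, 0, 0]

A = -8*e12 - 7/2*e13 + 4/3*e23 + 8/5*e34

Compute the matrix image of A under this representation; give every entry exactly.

Bivector images (products of the table entries): rho(e12) = rho(e1)rho(e2) = row 1: [0, 0, 0, 1]; row 2: [0, 0, 1, 0]; row 3: [0, 1, 0, 0]; row 4: [1, 0, 0, 0]; rho(e13) = rho(e1)rho(e3) = row 1: [0, 0, 0, -I]; row 2: [0, 0, I, 0]; row 3: [0, -I, 0, 0]; row 4: [I, 0, 0, 0]; rho(e23) = rho(e2)rho(e3) = row 1: [-I, 0, 0, 0]; row 2: [0, I, 0, 0]; row 3: [0, 0, -I, 0]; row 4: [0, 0, 0, I]; rho(e34) = rho(e3)rho(e4) = row 1: [0, -I, 0, 0]; row 2: [-I, 0, 0, 0]; row 3: [0, 0, 0, -I]; row 4: [0, 0, -I, 0].
M = (-8)*rho(e12) + (-7/2)*rho(e13) + (4/3)*rho(e23) + (8/5)*rho(e34), summed entrywise:
Answer: row 1: [-4*I/3, -8*I/5, 0, -8 + 7*I/2]; row 2: [-8*I/5, 4*I/3, -8 - 7*I/2, 0]; row 3: [0, -8 + 7*I/2, -4*I/3, -8*I/5]; row 4: [-8 - 7*I/2, 0, -8*I/5, 4*I/3]


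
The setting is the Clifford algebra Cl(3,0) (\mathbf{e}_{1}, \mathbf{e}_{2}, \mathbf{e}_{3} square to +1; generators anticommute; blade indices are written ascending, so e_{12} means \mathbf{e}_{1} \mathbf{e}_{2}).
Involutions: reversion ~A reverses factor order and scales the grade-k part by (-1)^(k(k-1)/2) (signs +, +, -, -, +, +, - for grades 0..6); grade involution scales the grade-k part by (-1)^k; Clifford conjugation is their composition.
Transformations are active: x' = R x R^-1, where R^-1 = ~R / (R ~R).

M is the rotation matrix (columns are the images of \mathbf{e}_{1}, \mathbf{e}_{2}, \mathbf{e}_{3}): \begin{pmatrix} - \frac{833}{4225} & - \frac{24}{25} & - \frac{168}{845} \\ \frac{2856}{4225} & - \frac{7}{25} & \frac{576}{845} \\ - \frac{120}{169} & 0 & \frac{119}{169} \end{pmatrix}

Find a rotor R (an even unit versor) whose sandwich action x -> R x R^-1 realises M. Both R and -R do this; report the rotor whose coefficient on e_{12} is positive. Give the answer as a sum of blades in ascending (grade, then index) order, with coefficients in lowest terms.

Method: write R = a + b12*e_{12} + b13*e_{13} + b23*e_{23} with a^2 + b12^2 + b13^2 + b23^2 = 1 (so R^-1 = ~R). Expanding the columns R e_j ~R gives tr M = 4a^2 - 1 and, from the antisymmetric part, M21 - M12 = -4a*b12, M13 - M31 = 4a*b13, M32 - M23 = -4a*b23.
Here tr M = \frac{959}{4225}, so a^2 = (1 + tr M)/4 = \frac{1296}{4225} and a = ±\frac{36}{65}. Taking a = \frac{36}{65}: M21 - M12 = \frac{6912}{4225}, M13 - M31 = \frac{432}{845}, M32 - M23 = -\frac{576}{845}, giving b12 = -\frac{48}{65}, b13 = \frac{3}{13}, b23 = \frac{4}{13}, i.e. R = \frac{36}{65} - \frac{48}{65} e_{12} + \frac{3}{13} e_{13} + \frac{4}{13} e_{23}.
Its e_{12} coefficient is negative, so report the other preimage -R.
Answer: -\frac{36}{65} + \frac{48}{65} e_{12} - \frac{3}{13} e_{13} - \frac{4}{13} e_{23}. Uniqueness: Spin(3) -> SO(3) maps R and -R to the same rotation of trace \frac{959}{4225}; fixing the sign of the e_{12} coefficient removes the ambiguity.
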